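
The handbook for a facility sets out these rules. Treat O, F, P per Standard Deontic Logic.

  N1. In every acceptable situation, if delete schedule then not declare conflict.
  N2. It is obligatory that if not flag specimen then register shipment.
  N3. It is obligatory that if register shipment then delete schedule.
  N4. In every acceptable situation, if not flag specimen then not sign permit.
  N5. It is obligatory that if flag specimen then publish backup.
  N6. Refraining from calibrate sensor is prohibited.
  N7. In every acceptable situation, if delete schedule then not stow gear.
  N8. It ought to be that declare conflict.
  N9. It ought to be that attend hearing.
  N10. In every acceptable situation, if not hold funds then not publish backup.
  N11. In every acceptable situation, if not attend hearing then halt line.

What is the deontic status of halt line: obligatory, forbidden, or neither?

Neither

Premise 11 is O(¬attend_hearing → halt_line), but O(¬attend_hearing) is not derivable from the premises, so it does not yield O(halt_line).
No premise or chain of K-axiom applications forces O(halt_line), and none forces O(¬halt_line). So halt_line is neither obligatory nor forbidden under these norms.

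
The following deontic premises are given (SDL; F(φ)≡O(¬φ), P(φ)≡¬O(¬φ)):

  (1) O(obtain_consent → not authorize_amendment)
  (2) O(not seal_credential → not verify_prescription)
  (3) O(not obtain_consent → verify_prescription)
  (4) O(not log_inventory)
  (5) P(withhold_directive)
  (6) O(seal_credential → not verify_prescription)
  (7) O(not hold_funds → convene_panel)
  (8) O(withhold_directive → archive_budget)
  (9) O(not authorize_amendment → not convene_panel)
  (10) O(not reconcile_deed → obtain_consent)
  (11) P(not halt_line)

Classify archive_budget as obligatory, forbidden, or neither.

Premise 8 is O(withhold_directive → archive_budget), but O(withhold_directive) is not derivable from the premises (the permission P(withhold_directive) asserts only not O(not withhold_directive), not O(withhold_directive)), so it does not yield O(archive_budget).
No premise or chain of K-axiom applications forces O(archive_budget), and none forces O(not archive_budget). So archive_budget is neither obligatory nor forbidden under these norms.

Neither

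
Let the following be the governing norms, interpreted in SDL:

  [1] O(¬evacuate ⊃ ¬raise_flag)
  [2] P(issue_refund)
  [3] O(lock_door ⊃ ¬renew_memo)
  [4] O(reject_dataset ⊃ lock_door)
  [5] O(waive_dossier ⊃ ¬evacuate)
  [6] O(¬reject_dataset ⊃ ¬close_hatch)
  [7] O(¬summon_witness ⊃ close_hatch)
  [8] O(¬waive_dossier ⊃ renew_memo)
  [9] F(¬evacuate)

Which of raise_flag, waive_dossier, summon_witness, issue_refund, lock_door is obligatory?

summon_witness

Premise 9, F(¬evacuate), is equivalent to O(evacuate).
Premise 5, O(waive_dossier ⊃ ¬evacuate), contraposes to O(evacuate ⊃ ¬waive_dossier); with O(evacuate) we get O(¬waive_dossier).
Premise 8 is O(¬waive_dossier ⊃ renew_memo); since O(¬waive_dossier), deontic closure gives O(renew_memo).
Premise 3, O(lock_door ⊃ ¬renew_memo), contraposes to O(renew_memo ⊃ ¬lock_door); with O(renew_memo) we get O(¬lock_door).
Premise 4 is O(reject_dataset ⊃ lock_door); contrapositively O(¬lock_door ⊃ ¬reject_dataset). Since O(¬lock_door) holds, K gives O(¬reject_dataset).
With premise 6, O(¬reject_dataset ⊃ ¬close_hatch), the K-axiom yields O(¬close_hatch).
Premise 7 is O(¬summon_witness ⊃ close_hatch); contrapositively O(¬close_hatch ⊃ summon_witness). Since O(¬close_hatch) holds, K gives O(summon_witness).
So O(summon_witness) holds — summon_witness is obligatory. None of the other listed options is made obligatory by any chain of premises.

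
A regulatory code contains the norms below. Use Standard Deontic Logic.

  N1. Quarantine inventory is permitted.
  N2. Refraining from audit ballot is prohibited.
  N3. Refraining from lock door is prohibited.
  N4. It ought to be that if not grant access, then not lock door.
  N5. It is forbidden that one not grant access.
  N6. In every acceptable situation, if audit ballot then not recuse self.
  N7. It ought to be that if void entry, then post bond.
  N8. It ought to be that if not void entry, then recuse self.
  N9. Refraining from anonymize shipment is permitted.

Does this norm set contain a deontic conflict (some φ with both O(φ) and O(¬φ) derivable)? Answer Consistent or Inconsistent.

Consistent

Premise 4 is O(¬grant_access → ¬lock_door), but O(¬grant_access) is not derivable from the premises, so it does not yield O(¬lock_door).
So O(¬lock_door) is not derivable, and the apparent clash with O(lock_door) does not arise.
A world satisfying every obligation exists (e.g. anonymize_shipment=false, audit_ballot=true, grant_access=true, lock_door=true, post_bond=true, quarantine_inventory=false, recuse_self=false, void_entry=true); no atom is both obligatory and forbidden, so the set is consistent.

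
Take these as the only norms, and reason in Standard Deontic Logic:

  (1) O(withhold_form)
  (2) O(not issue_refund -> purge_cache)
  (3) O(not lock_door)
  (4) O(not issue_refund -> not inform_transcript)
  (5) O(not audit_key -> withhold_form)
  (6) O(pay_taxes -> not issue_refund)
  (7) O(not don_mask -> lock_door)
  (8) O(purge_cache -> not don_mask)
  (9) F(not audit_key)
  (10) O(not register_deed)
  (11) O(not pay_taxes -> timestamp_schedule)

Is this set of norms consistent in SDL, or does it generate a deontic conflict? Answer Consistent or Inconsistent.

Consistent

Premise 5 is O(not audit_key -> withhold_form); even if O(withhold_form) held, inferring O(not audit_key) would be affirming the consequent — invalid.
So O(not audit_key) is not derivable, and the apparent clash with O(audit_key) does not arise.
A world satisfying every obligation exists (e.g. audit_key=true, don_mask=true, inform_transcript=false, issue_refund=true, lock_door=false, pay_taxes=false, purge_cache=false, register_deed=false, timestamp_schedule=true, withhold_form=true); no atom is both obligatory and forbidden, so the set is consistent.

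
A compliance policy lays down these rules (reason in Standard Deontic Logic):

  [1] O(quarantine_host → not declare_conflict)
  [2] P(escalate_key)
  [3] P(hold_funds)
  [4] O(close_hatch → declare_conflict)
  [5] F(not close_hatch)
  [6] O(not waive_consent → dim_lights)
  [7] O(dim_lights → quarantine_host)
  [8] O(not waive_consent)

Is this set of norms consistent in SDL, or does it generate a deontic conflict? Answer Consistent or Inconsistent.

Inconsistent

F(not close_hatch) at premise 5 means O(close_hatch).
Applying K to premise 4 (O(close_hatch → declare_conflict)) and O(close_hatch) yields O(declare_conflict).
Premise 1 is O(quarantine_host → not declare_conflict); contrapositively O(declare_conflict → not quarantine_host). Since O(declare_conflict) holds, K gives O(not quarantine_host).
The contrapositive of premise 7 (O(dim_lights → quarantine_host)) is O(not quarantine_host → not dim_lights), and O(not quarantine_host) is already established, so O(not dim_lights).
The contrapositive of premise 6 (O(not waive_consent → dim_lights)) is O(not dim_lights → waive_consent), and O(not dim_lights) is already established, so O(waive_consent).
Yet premise 8 states O(not waive_consent).
We now have both O(waive_consent) and O(not waive_consent) — waive_consent is simultaneously obligatory and forbidden, violating the D-axiom.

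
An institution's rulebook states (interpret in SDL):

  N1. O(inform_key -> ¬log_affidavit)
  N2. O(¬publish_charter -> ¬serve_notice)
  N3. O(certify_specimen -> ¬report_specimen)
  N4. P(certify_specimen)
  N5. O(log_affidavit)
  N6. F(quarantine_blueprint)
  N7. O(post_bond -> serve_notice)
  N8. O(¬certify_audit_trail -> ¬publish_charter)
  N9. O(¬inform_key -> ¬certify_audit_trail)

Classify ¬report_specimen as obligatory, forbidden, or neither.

Neither

Premise 3 is O(certify_specimen -> ¬report_specimen), but O(certify_specimen) is not derivable from the premises (the permission P(certify_specimen) asserts only ¬O(¬certify_specimen), not O(certify_specimen)), so it does not yield O(¬report_specimen).
No premise or chain of K-axiom applications forces O(¬report_specimen), and none forces O(report_specimen). So ¬report_specimen is neither obligatory nor forbidden under these norms.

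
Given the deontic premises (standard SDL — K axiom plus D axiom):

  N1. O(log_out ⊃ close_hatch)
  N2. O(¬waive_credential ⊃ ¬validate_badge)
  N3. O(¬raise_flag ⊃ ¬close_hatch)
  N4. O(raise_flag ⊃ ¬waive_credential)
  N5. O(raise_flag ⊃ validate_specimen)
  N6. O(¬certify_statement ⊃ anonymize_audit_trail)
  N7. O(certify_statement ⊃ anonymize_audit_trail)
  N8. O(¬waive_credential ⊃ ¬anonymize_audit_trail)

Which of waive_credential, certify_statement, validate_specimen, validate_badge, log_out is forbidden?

Premises 6 and 7 are O(¬certify_statement ⊃ anonymize_audit_trail) and O(certify_statement ⊃ anonymize_audit_trail); every ideal world satisfies ¬certify_statement or certify_statement, so in either case anonymize_audit_trail holds — hence O(anonymize_audit_trail).
The contrapositive of premise 8 (O(¬waive_credential ⊃ ¬anonymize_audit_trail)) is O(anonymize_audit_trail ⊃ waive_credential), and O(anonymize_audit_trail) is already established, so O(waive_credential).
The contrapositive of premise 4 (O(raise_flag ⊃ ¬waive_credential)) is O(waive_credential ⊃ ¬raise_flag), and O(waive_credential) is already established, so O(¬raise_flag).
Applying K to premise 3 (O(¬raise_flag ⊃ ¬close_hatch)) and O(¬raise_flag) yields O(¬close_hatch).
Premise 1 is O(log_out ⊃ close_hatch); contrapositively O(¬close_hatch ⊃ ¬log_out). Since O(¬close_hatch) holds, K gives O(¬log_out).
So O(¬log_out) holds, i.e. log_out is forbidden. None of the other listed options is forbidden under the premises.

log_out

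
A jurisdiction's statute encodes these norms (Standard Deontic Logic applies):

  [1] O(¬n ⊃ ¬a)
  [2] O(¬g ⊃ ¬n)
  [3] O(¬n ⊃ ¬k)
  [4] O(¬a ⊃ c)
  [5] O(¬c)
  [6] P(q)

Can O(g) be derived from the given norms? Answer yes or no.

Yes

Premise 5 states O(¬c) outright.
The contrapositive of premise 4 (O(¬a ⊃ c)) is O(¬c ⊃ a), and O(¬c) is already established, so O(a).
The contrapositive of premise 1 (O(¬n ⊃ ¬a)) is O(a ⊃ n), and O(a) is already established, so O(n).
Premise 2, O(¬g ⊃ ¬n), contraposes to O(n ⊃ g); with O(n) we get O(g).
Premises 3, 6 do not contribute to this derivation.
So O(g) follows.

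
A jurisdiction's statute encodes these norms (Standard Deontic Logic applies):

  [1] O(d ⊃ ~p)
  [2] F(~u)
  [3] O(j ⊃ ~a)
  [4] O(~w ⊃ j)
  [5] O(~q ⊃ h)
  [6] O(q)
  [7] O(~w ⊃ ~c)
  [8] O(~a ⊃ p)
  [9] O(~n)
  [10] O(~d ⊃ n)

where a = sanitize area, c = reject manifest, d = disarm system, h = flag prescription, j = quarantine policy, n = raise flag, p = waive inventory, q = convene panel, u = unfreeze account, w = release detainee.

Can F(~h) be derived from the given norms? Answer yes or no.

Premise 5 is O(~q ⊃ h), but O(~q) is not derivable from the premises, so it does not yield O(h).
No other premise forces O(h). An ideal world satisfying every premise can still have ~h true, so F(~h) is not derivable.

No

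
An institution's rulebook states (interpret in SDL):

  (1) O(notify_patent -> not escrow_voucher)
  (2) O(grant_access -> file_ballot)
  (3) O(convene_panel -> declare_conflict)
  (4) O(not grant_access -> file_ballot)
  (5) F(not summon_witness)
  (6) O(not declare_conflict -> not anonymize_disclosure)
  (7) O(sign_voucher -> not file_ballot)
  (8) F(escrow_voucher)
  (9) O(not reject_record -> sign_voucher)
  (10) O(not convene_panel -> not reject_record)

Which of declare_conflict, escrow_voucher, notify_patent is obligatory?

By case analysis on grant_access: premise 2 gives O(grant_access -> file_ballot) and premise 4 gives O(not grant_access -> file_ballot), so O(file_ballot) either way.
Premise 7, O(sign_voucher -> not file_ballot), contraposes to O(file_ballot -> not sign_voucher); with O(file_ballot) we get O(not sign_voucher).
Premise 9 is O(not reject_record -> sign_voucher); contrapositively O(not sign_voucher -> reject_record). Since O(not sign_voucher) holds, K gives O(reject_record).
Premise 10 is O(not convene_panel -> not reject_record); contrapositively O(reject_record -> convene_panel). Since O(reject_record) holds, K gives O(convene_panel).
With premise 3, O(convene_panel -> declare_conflict), the K-axiom yields O(declare_conflict).
So O(declare_conflict) holds — declare_conflict is obligatory. None of the other listed options is made obligatory by any chain of premises.

declare_conflict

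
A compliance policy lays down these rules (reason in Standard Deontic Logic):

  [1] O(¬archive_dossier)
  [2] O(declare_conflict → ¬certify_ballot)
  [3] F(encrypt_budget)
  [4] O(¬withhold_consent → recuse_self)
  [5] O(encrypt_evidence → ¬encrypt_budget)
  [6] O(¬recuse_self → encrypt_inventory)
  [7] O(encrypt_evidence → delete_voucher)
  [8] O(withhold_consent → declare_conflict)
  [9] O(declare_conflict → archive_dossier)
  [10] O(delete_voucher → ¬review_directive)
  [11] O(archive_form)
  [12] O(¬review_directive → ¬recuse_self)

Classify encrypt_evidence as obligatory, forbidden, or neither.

Forbidden

Premise 1 gives O(¬archive_dossier).
The contrapositive of premise 9 (O(declare_conflict → archive_dossier)) is O(¬archive_dossier → ¬declare_conflict), and O(¬archive_dossier) is already established, so O(¬declare_conflict).
The contrapositive of premise 8 (O(withhold_consent → declare_conflict)) is O(¬declare_conflict → ¬withhold_consent), and O(¬declare_conflict) is already established, so O(¬withhold_consent).
Premise 4 is O(¬withhold_consent → recuse_self); since O(¬withhold_consent), deontic closure gives O(recuse_self).
The contrapositive of premise 12 (O(¬review_directive → ¬recuse_self)) is O(recuse_self → review_directive), and O(recuse_self) is already established, so O(review_directive).
Premise 10, O(delete_voucher → ¬review_directive), contraposes to O(review_directive → ¬delete_voucher); with O(review_directive) we get O(¬delete_voucher).
Premise 7, O(encrypt_evidence → delete_voucher), contraposes to O(¬delete_voucher → ¬encrypt_evidence); with O(¬delete_voucher) we get O(¬encrypt_evidence).
Premises 2, 3, 5, 6, 11 do not contribute to this derivation.
Thus O(¬encrypt_evidence), which is F(encrypt_evidence): encrypt_evidence is forbidden.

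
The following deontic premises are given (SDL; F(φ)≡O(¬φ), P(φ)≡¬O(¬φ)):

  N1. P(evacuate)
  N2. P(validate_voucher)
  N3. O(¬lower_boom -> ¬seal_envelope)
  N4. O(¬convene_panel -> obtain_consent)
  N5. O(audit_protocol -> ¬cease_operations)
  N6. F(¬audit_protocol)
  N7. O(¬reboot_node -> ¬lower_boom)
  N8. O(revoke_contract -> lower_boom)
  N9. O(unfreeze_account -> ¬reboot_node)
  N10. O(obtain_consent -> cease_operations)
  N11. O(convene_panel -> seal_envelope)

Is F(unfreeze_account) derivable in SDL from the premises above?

Premise 6 is F(¬audit_protocol), i.e. O(audit_protocol).
Applying K to premise 5 (O(audit_protocol -> ¬cease_operations)) and O(audit_protocol) yields O(¬cease_operations).
Premise 10, O(obtain_consent -> cease_operations), contraposes to O(¬cease_operations -> ¬obtain_consent); with O(¬cease_operations) we get O(¬obtain_consent).
The contrapositive of premise 4 (O(¬convene_panel -> obtain_consent)) is O(¬obtain_consent -> convene_panel), and O(¬obtain_consent) is already established, so O(convene_panel).
Applying K to premise 11 (O(convene_panel -> seal_envelope)) and O(convene_panel) yields O(seal_envelope).
Premise 3, O(¬lower_boom -> ¬seal_envelope), contraposes to O(seal_envelope -> lower_boom); with O(seal_envelope) we get O(lower_boom).
Premise 7 is O(¬reboot_node -> ¬lower_boom); contrapositively O(lower_boom -> reboot_node). Since O(lower_boom) holds, K gives O(reboot_node).
The contrapositive of premise 9 (O(unfreeze_account -> ¬reboot_node)) is O(reboot_node -> ¬unfreeze_account), and O(reboot_node) is already established, so O(¬unfreeze_account).
Premises 1, 2, 8 do not contribute to this derivation.
So O(¬unfreeze_account) holds, i.e. F(unfreeze_account). The claim follows.

Yes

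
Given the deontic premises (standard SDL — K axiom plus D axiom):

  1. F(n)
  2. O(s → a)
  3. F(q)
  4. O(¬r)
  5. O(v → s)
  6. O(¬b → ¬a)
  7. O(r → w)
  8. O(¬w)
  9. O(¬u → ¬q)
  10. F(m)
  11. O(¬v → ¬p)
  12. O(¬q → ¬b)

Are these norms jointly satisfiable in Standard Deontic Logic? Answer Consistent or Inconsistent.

Premise 7 is O(r → w), but O(r) is not derivable from the premises, so it does not yield O(w).
So O(w) is not derivable, and the apparent clash with O(¬w) does not arise.
A world satisfying every obligation exists (e.g. a=false, b=false, m=false, n=false, p=false, q=false, r=false, s=false, u=false, v=false, w=false); no atom is both obligatory and forbidden, so the set is consistent.

Consistent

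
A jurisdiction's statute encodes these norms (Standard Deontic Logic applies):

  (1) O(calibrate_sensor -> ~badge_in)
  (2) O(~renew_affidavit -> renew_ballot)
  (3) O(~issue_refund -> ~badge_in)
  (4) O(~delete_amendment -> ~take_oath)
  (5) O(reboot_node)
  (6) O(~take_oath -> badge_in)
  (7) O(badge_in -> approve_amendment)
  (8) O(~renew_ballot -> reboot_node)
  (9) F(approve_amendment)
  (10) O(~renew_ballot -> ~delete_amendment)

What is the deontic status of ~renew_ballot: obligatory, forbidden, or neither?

Forbidden

Premise 9, F(approve_amendment), is equivalent to O(~approve_amendment).
Premise 7 is O(badge_in -> approve_amendment); contrapositively O(~approve_amendment -> ~badge_in). Since O(~approve_amendment) holds, K gives O(~badge_in).
Premise 6 is O(~take_oath -> badge_in); contrapositively O(~badge_in -> take_oath). Since O(~badge_in) holds, K gives O(take_oath).
The contrapositive of premise 4 (O(~delete_amendment -> ~take_oath)) is O(take_oath -> delete_amendment), and O(take_oath) is already established, so O(delete_amendment).
Premise 10 is O(~renew_ballot -> ~delete_amendment); contrapositively O(delete_amendment -> renew_ballot). Since O(delete_amendment) holds, K gives O(renew_ballot).
Premises 1, 2, 3, 5, 8 do not contribute to this derivation.
Thus O(renew_ballot), which is F(~renew_ballot): ~renew_ballot is forbidden.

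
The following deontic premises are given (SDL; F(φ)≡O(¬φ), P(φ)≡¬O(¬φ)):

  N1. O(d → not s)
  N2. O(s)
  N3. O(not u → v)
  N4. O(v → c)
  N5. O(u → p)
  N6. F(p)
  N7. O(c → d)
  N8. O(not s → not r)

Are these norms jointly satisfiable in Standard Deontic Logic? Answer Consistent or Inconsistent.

Inconsistent

Premise 2 gives O(s).
Premise 1 is O(d → not s); contrapositively O(s → not d). Since O(s) holds, K gives O(not d).
Premise 7, O(c → d), contraposes to O(not d → not c); with O(not d) we get O(not c).
Premise 4 is O(v → c); contrapositively O(not c → not v). Since O(not c) holds, K gives O(not v).
Premise 3, O(not u → v), contraposes to O(not v → u); with O(not v) we get O(u).
Premise 5 is O(u → p); since O(u), deontic closure gives O(p).
But premise 6, F(p), means O(not p).
We now have both O(p) and O(not p) — p is simultaneously obligatory and forbidden, violating the D-axiom.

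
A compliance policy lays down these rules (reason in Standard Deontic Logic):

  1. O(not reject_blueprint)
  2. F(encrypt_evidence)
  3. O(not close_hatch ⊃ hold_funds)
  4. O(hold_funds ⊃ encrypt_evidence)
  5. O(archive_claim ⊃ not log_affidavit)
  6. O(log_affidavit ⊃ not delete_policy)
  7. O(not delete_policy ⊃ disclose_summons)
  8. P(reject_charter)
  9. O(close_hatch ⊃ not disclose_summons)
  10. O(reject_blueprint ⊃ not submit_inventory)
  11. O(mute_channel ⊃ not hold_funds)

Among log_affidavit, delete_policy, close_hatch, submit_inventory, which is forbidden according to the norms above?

F(encrypt_evidence) at premise 2 means O(not encrypt_evidence).
The contrapositive of premise 4 (O(hold_funds ⊃ encrypt_evidence)) is O(not encrypt_evidence ⊃ not hold_funds), and O(not encrypt_evidence) is already established, so O(not hold_funds).
Premise 3 is O(not close_hatch ⊃ hold_funds); contrapositively O(not hold_funds ⊃ close_hatch). Since O(not hold_funds) holds, K gives O(close_hatch).
Applying K to premise 9 (O(close_hatch ⊃ not disclose_summons)) and O(close_hatch) yields O(not disclose_summons).
The contrapositive of premise 7 (O(not delete_policy ⊃ disclose_summons)) is O(not disclose_summons ⊃ delete_policy), and O(not disclose_summons) is already established, so O(delete_policy).
The contrapositive of premise 6 (O(log_affidavit ⊃ not delete_policy)) is O(delete_policy ⊃ not log_affidavit), and O(delete_policy) is already established, so O(not log_affidavit).
So O(not log_affidavit) holds, i.e. log_affidavit is forbidden. None of the other listed options is forbidden under the premises.

log_affidavit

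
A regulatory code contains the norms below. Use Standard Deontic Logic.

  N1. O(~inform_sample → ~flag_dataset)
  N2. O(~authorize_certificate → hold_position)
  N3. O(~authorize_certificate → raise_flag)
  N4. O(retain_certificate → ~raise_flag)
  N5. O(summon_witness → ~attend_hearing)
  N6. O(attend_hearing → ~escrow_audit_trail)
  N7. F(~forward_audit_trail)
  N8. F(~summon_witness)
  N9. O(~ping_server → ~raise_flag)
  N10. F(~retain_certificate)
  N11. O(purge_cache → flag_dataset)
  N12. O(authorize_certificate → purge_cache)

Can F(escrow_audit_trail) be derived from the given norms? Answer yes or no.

No

Premise 6 is O(attend_hearing → ~escrow_audit_trail), but O(attend_hearing) is not derivable from the premises, so it does not yield O(~escrow_audit_trail).
No other premise forces O(~escrow_audit_trail). An ideal world satisfying every premise can still have escrow_audit_trail true, so F(escrow_audit_trail) is not derivable.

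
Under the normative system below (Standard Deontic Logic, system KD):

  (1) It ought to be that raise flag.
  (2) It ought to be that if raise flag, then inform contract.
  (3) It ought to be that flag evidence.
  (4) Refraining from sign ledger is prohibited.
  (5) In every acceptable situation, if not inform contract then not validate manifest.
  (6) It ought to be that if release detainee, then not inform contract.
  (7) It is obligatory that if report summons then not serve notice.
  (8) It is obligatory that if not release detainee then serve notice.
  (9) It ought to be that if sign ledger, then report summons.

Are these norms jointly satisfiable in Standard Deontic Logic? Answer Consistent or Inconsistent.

Inconsistent

Premise 1 states O(raise_flag) outright.
Applying K to premise 2 (O(raise_flag → inform_contract)) and O(raise_flag) yields O(inform_contract).
The contrapositive of premise 6 (O(release_detainee → ¬inform_contract)) is O(inform_contract → ¬release_detainee), and O(inform_contract) is already established, so O(¬release_detainee).
Applying K to premise 8 (O(¬release_detainee → serve_notice)) and O(¬release_detainee) yields O(serve_notice).
Premise 7 is O(report_summons → ¬serve_notice); contrapositively O(serve_notice → ¬report_summons). Since O(serve_notice) holds, K gives O(¬report_summons).
The contrapositive of premise 9 (O(sign_ledger → report_summons)) is O(¬report_summons → ¬sign_ledger), and O(¬report_summons) is already established, so O(¬sign_ledger).
Yet premise 4 is F(¬sign_ledger), i.e. O(sign_ledger).
We now have both O(¬sign_ledger) and O(sign_ledger) — sign_ledger is simultaneously obligatory and forbidden, violating the D-axiom.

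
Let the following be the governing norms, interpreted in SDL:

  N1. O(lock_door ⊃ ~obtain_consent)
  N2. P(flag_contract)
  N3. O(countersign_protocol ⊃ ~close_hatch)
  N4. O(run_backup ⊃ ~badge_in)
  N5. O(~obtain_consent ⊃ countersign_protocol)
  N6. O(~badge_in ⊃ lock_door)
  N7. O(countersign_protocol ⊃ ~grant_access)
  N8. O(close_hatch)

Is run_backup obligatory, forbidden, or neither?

Premise 8 gives O(close_hatch).
Premise 3, O(countersign_protocol ⊃ ~close_hatch), contraposes to O(close_hatch ⊃ ~countersign_protocol); with O(close_hatch) we get O(~countersign_protocol).
The contrapositive of premise 5 (O(~obtain_consent ⊃ countersign_protocol)) is O(~countersign_protocol ⊃ obtain_consent), and O(~countersign_protocol) is already established, so O(obtain_consent).
The contrapositive of premise 1 (O(lock_door ⊃ ~obtain_consent)) is O(obtain_consent ⊃ ~lock_door), and O(obtain_consent) is already established, so O(~lock_door).
Premise 6, O(~badge_in ⊃ lock_door), contraposes to O(~lock_door ⊃ badge_in); with O(~lock_door) we get O(badge_in).
Premise 4, O(run_backup ⊃ ~badge_in), contraposes to O(badge_in ⊃ ~run_backup); with O(badge_in) we get O(~run_backup).
Premises 2, 7 do not contribute to this derivation.
Thus O(~run_backup), which is F(run_backup): run_backup is forbidden.

Forbidden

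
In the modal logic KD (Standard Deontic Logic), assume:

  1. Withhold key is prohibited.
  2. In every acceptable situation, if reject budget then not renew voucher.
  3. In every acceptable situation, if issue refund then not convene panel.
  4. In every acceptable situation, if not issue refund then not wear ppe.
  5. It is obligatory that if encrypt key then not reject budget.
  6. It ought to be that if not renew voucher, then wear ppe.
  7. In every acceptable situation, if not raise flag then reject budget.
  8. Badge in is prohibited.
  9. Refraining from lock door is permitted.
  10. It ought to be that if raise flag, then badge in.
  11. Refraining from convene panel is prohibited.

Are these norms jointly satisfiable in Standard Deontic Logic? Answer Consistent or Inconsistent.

Premise 11 is F(¬convene_panel), i.e. O(convene_panel).
The contrapositive of premise 3 (O(issue_refund → ¬convene_panel)) is O(convene_panel → ¬issue_refund), and O(convene_panel) is already established, so O(¬issue_refund).
Premise 4 is O(¬issue_refund → ¬wear_ppe); since O(¬issue_refund), deontic closure gives O(¬wear_ppe).
The contrapositive of premise 6 (O(¬renew_voucher → wear_ppe)) is O(¬wear_ppe → renew_voucher), and O(¬wear_ppe) is already established, so O(renew_voucher).
Premise 2 is O(reject_budget → ¬renew_voucher); contrapositively O(renew_voucher → ¬reject_budget). Since O(renew_voucher) holds, K gives O(¬reject_budget).
Premise 7, O(¬raise_flag → reject_budget), contraposes to O(¬reject_budget → raise_flag); with O(¬reject_budget) we get O(raise_flag).
Applying K to premise 10 (O(raise_flag → badge_in)) and O(raise_flag) yields O(badge_in).
But premise 8, F(badge_in), means O(¬badge_in).
We now have both O(badge_in) and O(¬badge_in) — badge_in is simultaneously obligatory and forbidden, violating the D-axiom.

Inconsistent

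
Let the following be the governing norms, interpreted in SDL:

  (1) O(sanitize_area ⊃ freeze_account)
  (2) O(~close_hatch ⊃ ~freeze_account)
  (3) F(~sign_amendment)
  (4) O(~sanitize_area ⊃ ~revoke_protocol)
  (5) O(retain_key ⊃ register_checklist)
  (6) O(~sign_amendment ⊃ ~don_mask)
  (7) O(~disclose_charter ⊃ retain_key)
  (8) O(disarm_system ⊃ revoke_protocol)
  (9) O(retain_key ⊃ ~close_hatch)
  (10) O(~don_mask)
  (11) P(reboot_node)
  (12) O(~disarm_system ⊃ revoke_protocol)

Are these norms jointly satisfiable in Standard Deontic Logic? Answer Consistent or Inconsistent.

Consistent

Premise 6 is O(~sign_amendment ⊃ ~don_mask); even if O(~don_mask) held, inferring O(~sign_amendment) would be affirming the consequent — invalid.
So O(~sign_amendment) is not derivable, and the apparent clash with O(sign_amendment) does not arise.
A world satisfying every obligation exists (e.g. close_hatch=true, disarm_system=false, disclose_charter=true, don_mask=false, freeze_account=true, reboot_node=false, register_checklist=false, retain_key=false, revoke_protocol=true, sanitize_area=true, sign_amendment=true); no atom is both obligatory and forbidden, so the set is consistent.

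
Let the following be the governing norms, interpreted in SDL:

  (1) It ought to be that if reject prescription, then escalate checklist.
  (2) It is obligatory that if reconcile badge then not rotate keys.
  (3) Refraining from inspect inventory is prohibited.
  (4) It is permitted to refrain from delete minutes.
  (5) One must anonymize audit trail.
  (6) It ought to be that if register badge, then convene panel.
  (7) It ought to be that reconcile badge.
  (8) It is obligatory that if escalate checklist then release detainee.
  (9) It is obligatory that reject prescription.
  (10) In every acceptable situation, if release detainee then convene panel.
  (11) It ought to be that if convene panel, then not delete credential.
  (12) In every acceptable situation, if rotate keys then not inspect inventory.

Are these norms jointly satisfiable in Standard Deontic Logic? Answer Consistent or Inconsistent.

Premise 12 is O(rotate_keys → ¬inspect_inventory), but O(rotate_keys) is not derivable from the premises, so it does not yield O(¬inspect_inventory).
So O(¬inspect_inventory) is not derivable, and the apparent clash with O(inspect_inventory) does not arise.
A world satisfying every obligation exists (e.g. anonymize_audit_trail=true, convene_panel=true, delete_credential=false, delete_minutes=false, escalate_checklist=true, inspect_inventory=true, reconcile_badge=true, register_badge=false, reject_prescription=true, release_detainee=true, rotate_keys=false); no atom is both obligatory and forbidden, so the set is consistent.

Consistent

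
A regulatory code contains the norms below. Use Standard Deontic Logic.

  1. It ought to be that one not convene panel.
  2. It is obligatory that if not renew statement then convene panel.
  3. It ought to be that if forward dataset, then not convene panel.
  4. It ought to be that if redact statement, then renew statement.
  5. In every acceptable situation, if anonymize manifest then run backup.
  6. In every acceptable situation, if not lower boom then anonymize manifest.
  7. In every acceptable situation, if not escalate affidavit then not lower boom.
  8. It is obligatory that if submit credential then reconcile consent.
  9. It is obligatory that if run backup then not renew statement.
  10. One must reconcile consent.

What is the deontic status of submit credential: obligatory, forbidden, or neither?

Premise 8 is O(submit_credential → reconcile_consent); even if O(reconcile_consent) held, inferring O(submit_credential) would be affirming the consequent — invalid.
No premise or chain of K-axiom applications forces O(submit_credential), and none forces O(¬submit_credential). So submit_credential is neither obligatory nor forbidden under these norms.

Neither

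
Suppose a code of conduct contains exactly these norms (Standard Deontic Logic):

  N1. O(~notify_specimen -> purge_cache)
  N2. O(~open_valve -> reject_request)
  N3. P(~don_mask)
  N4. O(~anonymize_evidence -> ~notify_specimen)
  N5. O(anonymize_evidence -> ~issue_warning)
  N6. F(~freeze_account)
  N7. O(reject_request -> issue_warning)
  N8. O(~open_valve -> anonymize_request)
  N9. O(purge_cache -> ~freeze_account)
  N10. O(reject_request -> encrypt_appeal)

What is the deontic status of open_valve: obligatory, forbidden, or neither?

Premise 6, F(~freeze_account), is equivalent to O(freeze_account).
Premise 9 is O(purge_cache -> ~freeze_account); contrapositively O(freeze_account -> ~purge_cache). Since O(freeze_account) holds, K gives O(~purge_cache).
The contrapositive of premise 1 (O(~notify_specimen -> purge_cache)) is O(~purge_cache -> notify_specimen), and O(~purge_cache) is already established, so O(notify_specimen).
Premise 4, O(~anonymize_evidence -> ~notify_specimen), contraposes to O(notify_specimen -> anonymize_evidence); with O(notify_specimen) we get O(anonymize_evidence).
Premise 5 is O(anonymize_evidence -> ~issue_warning); since O(anonymize_evidence), deontic closure gives O(~issue_warning).
Premise 7, O(reject_request -> issue_warning), contraposes to O(~issue_warning -> ~reject_request); with O(~issue_warning) we get O(~reject_request).
The contrapositive of premise 2 (O(~open_valve -> reject_request)) is O(~reject_request -> open_valve), and O(~reject_request) is already established, so O(open_valve).
Premises 3, 8, 10 do not contribute to this derivation.
Hence open_valve is obligatory.

Obligatory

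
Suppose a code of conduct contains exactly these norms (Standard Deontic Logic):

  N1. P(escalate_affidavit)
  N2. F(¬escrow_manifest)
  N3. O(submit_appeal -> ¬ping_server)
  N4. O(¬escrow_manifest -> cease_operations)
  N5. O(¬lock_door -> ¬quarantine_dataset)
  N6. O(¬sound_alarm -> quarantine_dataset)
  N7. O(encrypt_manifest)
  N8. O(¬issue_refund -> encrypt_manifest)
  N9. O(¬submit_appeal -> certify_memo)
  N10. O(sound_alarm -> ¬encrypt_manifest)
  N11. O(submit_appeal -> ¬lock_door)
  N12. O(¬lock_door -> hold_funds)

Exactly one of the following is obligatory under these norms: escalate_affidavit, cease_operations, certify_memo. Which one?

Premise 7 gives O(encrypt_manifest).
Premise 10 is O(sound_alarm -> ¬encrypt_manifest); contrapositively O(encrypt_manifest -> ¬sound_alarm). Since O(encrypt_manifest) holds, K gives O(¬sound_alarm).
Premise 6 is O(¬sound_alarm -> quarantine_dataset); since O(¬sound_alarm), deontic closure gives O(quarantine_dataset).
The contrapositive of premise 5 (O(¬lock_door -> ¬quarantine_dataset)) is O(quarantine_dataset -> lock_door), and O(quarantine_dataset) is already established, so O(lock_door).
Premise 11 is O(submit_appeal -> ¬lock_door); contrapositively O(lock_door -> ¬submit_appeal). Since O(lock_door) holds, K gives O(¬submit_appeal).
Applying K to premise 9 (O(¬submit_appeal -> certify_memo)) and O(¬submit_appeal) yields O(certify_memo).
So O(certify_memo) holds — certify_memo is obligatory. None of the other listed options is made obligatory by any chain of premises.

certify_memo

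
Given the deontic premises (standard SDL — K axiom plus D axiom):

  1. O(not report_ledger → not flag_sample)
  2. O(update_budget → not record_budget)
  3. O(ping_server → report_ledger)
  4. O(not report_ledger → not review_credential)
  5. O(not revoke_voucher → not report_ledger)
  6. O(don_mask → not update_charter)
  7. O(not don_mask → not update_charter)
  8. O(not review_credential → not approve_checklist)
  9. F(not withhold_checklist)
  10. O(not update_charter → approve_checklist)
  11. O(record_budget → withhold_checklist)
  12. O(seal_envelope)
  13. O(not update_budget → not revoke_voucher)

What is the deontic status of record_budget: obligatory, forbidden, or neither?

Forbidden

Premises 6 and 7 are O(don_mask → not update_charter) and O(not don_mask → not update_charter); every ideal world satisfies don_mask or not don_mask, so in either case not update_charter holds — hence O(not update_charter).
With premise 10, O(not update_charter → approve_checklist), the K-axiom yields O(approve_checklist).
Premise 8, O(not review_credential → not approve_checklist), contraposes to O(approve_checklist → review_credential); with O(approve_checklist) we get O(review_credential).
Premise 4 is O(not report_ledger → not review_credential); contrapositively O(review_credential → report_ledger). Since O(review_credential) holds, K gives O(report_ledger).
The contrapositive of premise 5 (O(not revoke_voucher → not report_ledger)) is O(report_ledger → revoke_voucher), and O(report_ledger) is already established, so O(revoke_voucher).
The contrapositive of premise 13 (O(not update_budget → not revoke_voucher)) is O(revoke_voucher → update_budget), and O(revoke_voucher) is already established, so O(update_budget).
From O(update_budget) and premise 2, O(update_budget → not record_budget), we obtain O(not record_budget).
Premises 1, 3, 9, 11, 12 do not contribute to this derivation.
Thus O(not record_budget), which is F(record_budget): record_budget is forbidden.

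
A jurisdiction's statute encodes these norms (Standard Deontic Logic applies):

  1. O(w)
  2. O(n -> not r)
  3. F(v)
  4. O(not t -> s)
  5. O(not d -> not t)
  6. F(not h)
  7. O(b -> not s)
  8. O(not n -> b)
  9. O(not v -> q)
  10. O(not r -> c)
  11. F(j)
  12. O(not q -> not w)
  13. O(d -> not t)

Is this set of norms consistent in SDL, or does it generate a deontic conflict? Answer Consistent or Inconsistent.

Consistent

Premise 12 is O(not q -> not w), but O(not q) is not derivable from the premises, so it does not yield O(not w).
So O(not w) is not derivable, and the apparent clash with O(w) does not arise.
A world satisfying every obligation exists (e.g. b=false, c=true, d=false, h=true, j=false, n=true, q=true, r=false, s=true, t=false, v=false, w=true); no atom is both obligatory and forbidden, so the set is consistent.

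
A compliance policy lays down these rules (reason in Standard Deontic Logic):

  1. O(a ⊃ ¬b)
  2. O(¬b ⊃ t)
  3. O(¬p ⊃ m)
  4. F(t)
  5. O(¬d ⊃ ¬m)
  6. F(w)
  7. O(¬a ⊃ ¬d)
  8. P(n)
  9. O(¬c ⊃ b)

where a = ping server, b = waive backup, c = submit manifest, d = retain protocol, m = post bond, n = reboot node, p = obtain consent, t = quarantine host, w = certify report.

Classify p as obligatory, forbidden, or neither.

Premise 4, F(t), is equivalent to O(¬t).
The contrapositive of premise 2 (O(¬b ⊃ t)) is O(¬t ⊃ b), and O(¬t) is already established, so O(b).
Premise 1, O(a ⊃ ¬b), contraposes to O(b ⊃ ¬a); with O(b) we get O(¬a).
From O(¬a) and premise 7, O(¬a ⊃ ¬d), we obtain O(¬d).
Premise 5 is O(¬d ⊃ ¬m); since O(¬d), deontic closure gives O(¬m).
Premise 3 is O(¬p ⊃ m); contrapositively O(¬m ⊃ p). Since O(¬m) holds, K gives O(p).
Premises 6, 8, 9 do not contribute to this derivation.
Hence p is obligatory.

Obligatory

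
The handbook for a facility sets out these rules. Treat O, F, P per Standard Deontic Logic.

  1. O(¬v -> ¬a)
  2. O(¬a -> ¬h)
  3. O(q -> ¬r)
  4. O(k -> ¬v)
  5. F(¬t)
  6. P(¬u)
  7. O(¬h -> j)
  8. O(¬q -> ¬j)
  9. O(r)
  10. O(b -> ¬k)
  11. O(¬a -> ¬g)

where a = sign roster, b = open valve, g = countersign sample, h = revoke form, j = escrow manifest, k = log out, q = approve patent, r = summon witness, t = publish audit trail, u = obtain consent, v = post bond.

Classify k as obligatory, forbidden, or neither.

Forbidden

Premise 9 states O(r) outright.
Premise 3 is O(q -> ¬r); contrapositively O(r -> ¬q). Since O(r) holds, K gives O(¬q).
Applying K to premise 8 (O(¬q -> ¬j)) and O(¬q) yields O(¬j).
Premise 7 is O(¬h -> j); contrapositively O(¬j -> h). Since O(¬j) holds, K gives O(h).
The contrapositive of premise 2 (O(¬a -> ¬h)) is O(h -> a), and O(h) is already established, so O(a).
The contrapositive of premise 1 (O(¬v -> ¬a)) is O(a -> v), and O(a) is already established, so O(v).
The contrapositive of premise 4 (O(k -> ¬v)) is O(v -> ¬k), and O(v) is already established, so O(¬k).
Premises 5, 6, 10, 11 do not contribute to this derivation.
Thus O(¬k), which is F(k): k is forbidden.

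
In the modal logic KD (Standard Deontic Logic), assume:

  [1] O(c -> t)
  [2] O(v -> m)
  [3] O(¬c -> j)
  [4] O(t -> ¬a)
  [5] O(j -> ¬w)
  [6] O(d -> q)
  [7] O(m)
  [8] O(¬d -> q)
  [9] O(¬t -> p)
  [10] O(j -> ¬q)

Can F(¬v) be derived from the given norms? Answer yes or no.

No

Premise 2 is O(v -> m); even if O(m) held, inferring O(v) would be affirming the consequent — invalid.
No other premise forces O(v). An ideal world satisfying every premise can still have ¬v true, so F(¬v) is not derivable.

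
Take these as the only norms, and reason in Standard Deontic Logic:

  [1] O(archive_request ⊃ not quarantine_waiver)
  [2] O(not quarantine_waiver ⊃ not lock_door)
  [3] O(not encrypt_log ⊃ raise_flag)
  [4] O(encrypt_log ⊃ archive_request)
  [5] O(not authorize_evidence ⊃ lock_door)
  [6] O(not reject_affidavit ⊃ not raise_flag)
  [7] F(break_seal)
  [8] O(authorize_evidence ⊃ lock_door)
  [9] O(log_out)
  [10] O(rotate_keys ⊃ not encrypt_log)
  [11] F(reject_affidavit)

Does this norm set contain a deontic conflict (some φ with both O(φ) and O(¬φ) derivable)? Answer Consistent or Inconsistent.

Inconsistent

Premises 8 and 5 cover both cases: O(authorize_evidence ⊃ lock_door) and O(not authorize_evidence ⊃ lock_door). Since authorize_evidence ∨ not authorize_evidence is a tautology, O(lock_door) follows.
The contrapositive of premise 2 (O(not quarantine_waiver ⊃ not lock_door)) is O(lock_door ⊃ quarantine_waiver), and O(lock_door) is already established, so O(quarantine_waiver).
The contrapositive of premise 1 (O(archive_request ⊃ not quarantine_waiver)) is O(quarantine_waiver ⊃ not archive_request), and O(quarantine_waiver) is already established, so O(not archive_request).
Premise 4, O(encrypt_log ⊃ archive_request), contraposes to O(not archive_request ⊃ not encrypt_log); with O(not archive_request) we get O(not encrypt_log).
Premise 3 is O(not encrypt_log ⊃ raise_flag); since O(not encrypt_log), deontic closure gives O(raise_flag).
Premise 6, O(not reject_affidavit ⊃ not raise_flag), contraposes to O(raise_flag ⊃ reject_affidavit); with O(raise_flag) we get O(reject_affidavit).
But premise 11, F(reject_affidavit), means O(not reject_affidavit).
We now have both O(reject_affidavit) and O(not reject_affidavit) — reject_affidavit is simultaneously obligatory and forbidden, violating the D-axiom.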